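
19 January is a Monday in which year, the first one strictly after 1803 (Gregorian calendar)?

From one year to the next, a fixed date's weekday advances by 1, or by 2 when a Feb 29 lies between the two dates.
1803: January 19 is Wednesday.
1804: Thursday (+1)
1805: Saturday (+2)
1806: Sunday (+1)
1807: Monday (+1)
19 January falls on a Monday in 1807.

1807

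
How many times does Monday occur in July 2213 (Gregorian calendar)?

4

July 2213 has 31 days and begins on Thursday.
The first Monday is July 5.
Mondays fall on 5, 12, 19, 26 — that's 4.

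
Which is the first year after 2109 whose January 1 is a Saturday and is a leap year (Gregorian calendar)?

Jan 1 advances by 2 weekdays after a leap year and by 1 after a common year.
2109: Jan 1 is Tuesday.
2110: Wednesday
2111: Thursday
2112: Friday (leap)
2113: Sunday
2114: Monday
2115: Tuesday
2116: Wednesday (leap)
2117: Friday
2118: Saturday
2119: Sunday
2120: Monday (leap)
2121: Wednesday
2122: Thursday
2123: Friday
2124: Saturday (leap)
2124 begins on a Saturday and is a leap year.

2124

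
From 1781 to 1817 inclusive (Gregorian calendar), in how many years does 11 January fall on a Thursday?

5

Track 11 January's weekday year by year (advancing +1, or +2 across a Feb 29):
  1781: Thu ✓  1782: Fri (+1)  1783: Sat (+1)  1784: Sun (+1)  1785: Tue (+2)
  1786: Wed (+1)  1787: Thu (+1) ✓  1788: Fri (+1)  1789: Sun (+2)  1790: Mon (+1)
  1791: Tue (+1)  1792: Wed (+1)  1793: Fri (+2)  1794: Sat (+1)  … (9 more years) …
  1804: Wed (+1)  1805: Fri (+2)  1806: Sat (+1)  1807: Sun (+1)  1808: Mon (+1)
  1809: Wed (+2)  1810: Thu (+1) ✓  1811: Fri (+1)  1812: Sat (+1)  1813: Mon (+2)
  1814: Tue (+1)  1815: Wed (+1)  1816: Thu (+1) ✓  1817: Sat (+2)
Thursday years: 1781, 1787, 1798, 1810, 1816 — 5 in total.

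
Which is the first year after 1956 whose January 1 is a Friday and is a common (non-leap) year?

1965

Jan 1 advances by 2 weekdays after a leap year and by 1 after a common year.
1956: Jan 1 is Sunday (leap).
1957: Tuesday
1958: Wednesday
1959: Thursday
1960: Friday (leap)
1961: Sunday
1962: Monday
1963: Tuesday
1964: Wednesday (leap)
1965: Friday
1965 begins on a Friday and is a common year.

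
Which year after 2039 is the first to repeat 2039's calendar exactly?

Two years share a calendar iff Jan 1 falls on the same weekday and both are leap or both are common. 2039: Jan 1 is Saturday, common year.
2040: Jan 1 Sunday, leap
2041: Jan 1 Tuesday, common
2042: Jan 1 Wednesday, common
2043: Jan 1 Thursday, common
2044: Jan 1 Friday, leap
2045: Jan 1 Sunday, common
2046: Jan 1 Monday, common
2047: Jan 1 Tuesday, common
2048: Jan 1 Wednesday, leap
2049: Jan 1 Friday, common
2050: Jan 1 Saturday, common
2050 matches on both conditions.

2050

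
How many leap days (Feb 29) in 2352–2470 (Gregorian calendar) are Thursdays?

Leap years in 2352–2470: 30 of them.
Feb 29 weekday advances by 5 (mod 7) from one leap year to the next four years later (or differs when a century non-leap intervenes).
Leap-day weekdays: 2352:Fri 2356:Wed 2360:Mon 2364:Sat 2368:Thu✓ 2372:Tue 2376:Sun 2380:Fri 2384:Wed 2388:Mon 2392:Sat 2396:Thu✓ 2400:Tue …(4 more)… 2420:Sat 2424:Thu✓ 2428:Tue 2432:Sun 2436:Fri 2440:Wed 2444:Mon 2448:Sat 2452:Thu✓ 2456:Tue 2460:Sun 2464:Fri 2468:Wed
Thursday: 2368, 2396, 2424, 2452 → 4.

4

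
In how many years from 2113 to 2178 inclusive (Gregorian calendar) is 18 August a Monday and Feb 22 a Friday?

2

Check each year's weekday for 18 August and Feb 22:
  2113: Fri/Wed  2114: Sat/Thu  2115: Sun/Fri  2116: Tue/Sat  2117: Wed/Mon  2118: Thu/Tue  2119: Fri/Wed  2120: Sun/Thu  2121: Mon/Sat  2122: Tue/Sun  2123: Wed/Mon  2124: Fri/Tue  2125: Sat/Thu  2126: Sun/Fri  …(38 more)…  2165: Sun/Fri  2166: Mon/Sat  2167: Tue/Sun  2168: Thu/Mon  2169: Fri/Wed  2170: Sat/Thu  2171: Sun/Fri  2172: Tue/Sat  2173: Wed/Mon  2174: Thu/Tue  2175: Fri/Wed  2176: Sun/Thu  2177: Mon/Sat  2178: Tue/Sun
Both conditions hold in: 2132, 2160 — 2.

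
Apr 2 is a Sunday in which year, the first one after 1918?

1922

From one year to the next, a fixed date's weekday advances by 1, or by 2 when a Feb 29 lies between the two dates.
1918: April 2 is Tuesday.
1919: Wednesday (+1)
1920: Friday (+2)
1921: Saturday (+1)
1922: Sunday (+1)
Apr 2 falls on a Sunday in 1922.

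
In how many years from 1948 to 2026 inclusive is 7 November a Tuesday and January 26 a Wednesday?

Check each year's weekday for 7 November and January 26:
  1948: Sun/Mon  1949: Mon/Wed  1950: Tue/Thu  1951: Wed/Fri  1952: Fri/Sat  1953: Sat/Mon  1954: Sun/Tue  1955: Mon/Wed  1956: Wed/Thu  1957: Thu/Sat  1958: Fri/Sun  1959: Sat/Mon  1960: Mon/Tue  1961: Tue/Thu  …(51 more)…  2013: Thu/Sat  2014: Fri/Sun  2015: Sat/Mon  2016: Mon/Tue  2017: Tue/Thu  2018: Wed/Fri  2019: Thu/Sat  2020: Sat/Sun  2021: Sun/Tue  2022: Mon/Wed  2023: Tue/Thu  2024: Thu/Fri  2025: Fri/Sun  2026: Sat/Mon
Both conditions hold in: 1972, 2000 — 2.

2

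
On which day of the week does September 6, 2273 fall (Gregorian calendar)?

January 1, 2273 is a Wednesday.
September 6 is day 249 of the year, i.e. 248 days after Jan 1.
248 mod 7 = 3, so advance 3 weekdays from Wednesday: Saturday.

Saturday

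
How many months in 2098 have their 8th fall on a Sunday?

1

Check the 8th of each month of 2098: Jan 8: Wed, Feb 8: Sat, Mar 8: Sat, Apr 8: Tue, May 8: Thu, Jun 8: Sun, Jul 8: Tue, Aug 8: Fri, Sep 8: Mon, Oct 8: Wed, Nov 8: Sat, Dec 8: Mon.
Sunday occurs in June — 1 month.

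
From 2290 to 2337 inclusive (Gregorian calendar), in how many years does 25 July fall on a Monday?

Track 25 July's weekday year by year (advancing +1, or +2 across a Feb 29):
  2290: Fri  2291: Sat (+1)  2292: Mon (+2) ✓  2293: Tue (+1)  2294: Wed (+1)
  2295: Thu (+1)  2296: Sat (+2)  2297: Sun (+1)  2298: Mon (+1) ✓  2299: Tue (+1)
  2300: Wed (+1)  2301: Thu (+1)  2302: Fri (+1)  2303: Sat (+1)  … (20 more years) …
  2324: Fri (+2)  2325: Sat (+1)  2326: Sun (+1)  2327: Mon (+1) ✓  2328: Wed (+2)
  2329: Thu (+1)  2330: Fri (+1)  2331: Sat (+1)  2332: Mon (+2) ✓  2333: Tue (+1)
  2334: Wed (+1)  2335: Thu (+1)  2336: Sat (+2)  2337: Sun (+1)
Monday years: 2292, 2298, 2304, 2310, 2321, 2327, 2332 — 7 in total.

7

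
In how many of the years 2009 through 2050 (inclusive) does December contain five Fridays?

18

December has 31 days; it has five Fridays when Friday falls among the first (month-length − 28) days — i.e. when December 1 is one of Friday/Thursday/Wednesday.
December 1 by year: 2009:Tue 2010:Wed✓ 2011:Thu✓ 2012:Sat 2013:Sun 2014:Mon 2015:Tue 2016:Thu✓ 2017:Fri✓ 2018:Sat 2019:Sun 2020:Tue 2021:Wed✓ 2022:Thu✓ 2023:Fri✓ …(12 more)… 2036:Mon 2037:Tue 2038:Wed✓ 2039:Thu✓ 2040:Sat 2041:Sun 2042:Mon 2043:Tue 2044:Thu✓ 2045:Fri✓ 2046:Sat 2047:Sun 2048:Tue 2049:Wed✓ 2050:Thu✓
Years with five Fridays: 2010, 2011, 2016, 2017, 2021, 2022, 2023, 2027, 2028, 2032, 2033, 2034, 2038, 2039, 2044, 2045, 2049, 2050 → 18.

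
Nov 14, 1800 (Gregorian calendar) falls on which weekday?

January 1, 1800 is a Wednesday.
November 14 is day 318 of the year, i.e. 317 days after Jan 1.
317 mod 7 = 2, so advance 2 weekdays from Wednesday: Friday.

Friday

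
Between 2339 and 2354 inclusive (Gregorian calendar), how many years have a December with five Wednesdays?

December has 31 days; it has five Wednesdays when Wednesday falls among the first (month-length − 28) days — i.e. when December 1 is one of Wednesday/Tuesday/Monday.
December 1 by year: 2339:Fri 2340:Sun 2341:Mon✓ 2342:Tue✓ 2343:Wed✓ 2344:Fri 2345:Sat 2346:Sun 2347:Mon✓ 2348:Wed✓ 2349:Thu 2350:Fri 2351:Sat 2352:Mon✓ 2353:Tue✓ 2354:Wed✓
Years with five Wednesdays: 2341, 2342, 2343, 2347, 2348, 2352, 2353, 2354 → 8.

8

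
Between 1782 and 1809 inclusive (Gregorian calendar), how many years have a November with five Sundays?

9

November has 30 days; it has five Sundays when Sunday falls among the first (month-length − 28) days — i.e. when November 1 is one of Sunday/Saturday.
November 1 by year: 1782:Fri 1783:Sat✓ 1784:Mon 1785:Tue 1786:Wed 1787:Thu 1788:Sat✓ 1789:Sun✓ 1790:Mon 1791:Tue 1792:Thu 1793:Fri 1794:Sat✓ 1795:Sun✓ 1796:Tue 1797:Wed 1798:Thu 1799:Fri 1800:Sat✓ 1801:Sun✓ 1802:Mon 1803:Tue 1804:Thu 1805:Fri 1806:Sat✓ 1807:Sun✓ 1808:Tue 1809:Wed
Years with five Sundays: 1783, 1788, 1789, 1794, 1795, 1800, 1801, 1806, 1807 → 9.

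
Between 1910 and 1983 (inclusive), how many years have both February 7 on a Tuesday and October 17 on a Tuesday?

8

Check each year's weekday for February 7 and October 17:
  1910: Mon/Mon  1911: Tue/Tue ✓  1912: Wed/Thu  1913: Fri/Fri  1914: Sat/Sat  1915: Sun/Sun  1916: Mon/Tue  1917: Wed/Wed  1918: Thu/Thu  1919: Fri/Fri  1920: Sat/Sun  1921: Mon/Mon  1922: Tue/Tue ✓  1923: Wed/Wed  …(46 more)…  1970: Sat/Sat  1971: Sun/Sun  1972: Mon/Tue  1973: Wed/Wed  1974: Thu/Thu  1975: Fri/Fri  1976: Sat/Sun  1977: Mon/Mon  1978: Tue/Tue ✓  1979: Wed/Wed  1980: Thu/Fri  1981: Sat/Sat  1982: Sun/Sun  1983: Mon/Mon
Both conditions hold in: 1911, 1922, 1933, 1939, 1950, 1961, 1967, 1978 — 8.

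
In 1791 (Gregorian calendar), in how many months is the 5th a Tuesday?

Check the 5th of each month of 1791: Jan 5: Wed, Feb 5: Sat, Mar 5: Sat, Apr 5: Tue, May 5: Thu, Jun 5: Sun, Jul 5: Tue, Aug 5: Fri, Sep 5: Mon, Oct 5: Wed, Nov 5: Sat, Dec 5: Mon.
Tuesday occurs in April, July — 2 months.

2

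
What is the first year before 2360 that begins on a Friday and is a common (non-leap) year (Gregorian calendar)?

Jan 1 advances by 2 weekdays after a leap year and by 1 after a common year.
2360: Jan 1 is Friday (leap).
2359: Thursday
2358: Wednesday
2357: Tuesday
2356: Sunday (leap)
2355: Saturday
2354: Friday
2354 begins on a Friday and is a common year.

2354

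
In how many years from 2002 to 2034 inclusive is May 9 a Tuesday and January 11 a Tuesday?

1

Check each year's weekday for May 9 and January 11:
  2002: Thu/Fri  2003: Fri/Sat  2004: Sun/Sun  2005: Mon/Tue  2006: Tue/Wed  2007: Wed/Thu  2008: Fri/Fri  2009: Sat/Sun  2010: Sun/Mon  2011: Mon/Tue  2012: Wed/Wed  2013: Thu/Fri  2014: Fri/Sat  2015: Sat/Sun  …(5 more)…  2021: Sun/Mon  2022: Mon/Tue  2023: Tue/Wed  2024: Thu/Thu  2025: Fri/Sat  2026: Sat/Sun  2027: Sun/Mon  2028: Tue/Tue ✓  2029: Wed/Thu  2030: Thu/Fri  2031: Fri/Sat  2032: Sun/Sun  2033: Mon/Tue  2034: Tue/Wed
Both conditions hold in: 2028 — 1.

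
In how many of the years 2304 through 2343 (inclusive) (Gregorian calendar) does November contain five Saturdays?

11

November has 30 days; it has five Saturdays when Saturday falls among the first (month-length − 28) days — i.e. when November 1 is one of Saturday/Friday.
November 1 by year: 2304:Tue 2305:Wed 2306:Thu 2307:Fri✓ 2308:Sun 2309:Mon 2310:Tue 2311:Wed 2312:Fri✓ 2313:Sat✓ 2314:Sun 2315:Mon 2316:Wed 2317:Thu 2318:Fri✓ …(10 more)… 2329:Fri✓ 2330:Sat✓ 2331:Sun 2332:Tue 2333:Wed 2334:Thu 2335:Fri✓ 2336:Sun 2337:Mon 2338:Tue 2339:Wed 2340:Fri✓ 2341:Sat✓ 2342:Sun 2343:Mon
Years with five Saturdays: 2307, 2312, 2313, 2318, 2319, 2324, 2329, 2330, 2335, 2340, 2341 → 11.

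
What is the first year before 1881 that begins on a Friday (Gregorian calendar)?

Jan 1 advances by 2 weekdays after a leap year and by 1 after a common year.
1881: Jan 1 is Saturday.
1880: Thursday (leap)
1879: Wednesday
1878: Tuesday
1877: Monday
1876: Saturday (leap)
1875: Friday
1875 begins on a Friday

1875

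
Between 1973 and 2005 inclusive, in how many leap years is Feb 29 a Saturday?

Leap years in 1973–2005: 8 of them.
Feb 29 weekday advances by 5 (mod 7) from one leap year to the next four years later (or differs when a century non-leap intervenes).
Leap-day weekdays: 1976:Sun 1980:Fri 1984:Wed 1988:Mon 1992:Sat✓ 1996:Thu 2000:Tue 2004:Sun
Saturday: 1992 → 1.

1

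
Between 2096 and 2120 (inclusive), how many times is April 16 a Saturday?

Track April 16's weekday year by year (advancing +1, or +2 across a Feb 29):
  2096: Mon  2097: Tue (+1)  2098: Wed (+1)  2099: Thu (+1)  2100: Fri (+1)
  2101: Sat (+1) ✓  2102: Sun (+1)  2103: Mon (+1)  2104: Wed (+2)  2105: Thu (+1)
  2106: Fri (+1)  2107: Sat (+1) ✓  2108: Mon (+2)  2109: Tue (+1)  2110: Wed (+1)
  2111: Thu (+1)  2112: Sat (+2) ✓  2113: Sun (+1)  2114: Mon (+1)  2115: Tue (+1)
  2116: Thu (+2)  2117: Fri (+1)  2118: Sat (+1) ✓  2119: Sun (+1)  2120: Tue (+2)
Saturday years: 2101, 2107, 2112, 2118 — 4 in total.

4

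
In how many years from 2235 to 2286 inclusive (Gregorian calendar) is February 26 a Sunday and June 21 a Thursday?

1

Check each year's weekday for February 26 and June 21:
  2235: Thu/Sun  2236: Fri/Tue  2237: Sun/Wed  2238: Mon/Thu  2239: Tue/Fri  2240: Wed/Sun  2241: Fri/Mon  2242: Sat/Tue  2243: Sun/Wed  2244: Mon/Fri  2245: Wed/Sat  2246: Thu/Sun  2247: Fri/Mon  2248: Sat/Wed  …(24 more)…  2273: Wed/Sat  2274: Thu/Sun  2275: Fri/Mon  2276: Sat/Wed  2277: Mon/Thu  2278: Tue/Fri  2279: Wed/Sat  2280: Thu/Mon  2281: Sat/Tue  2282: Sun/Wed  2283: Mon/Thu  2284: Tue/Sat  2285: Thu/Sun  2286: Fri/Mon
Both conditions hold in: 2260 — 1.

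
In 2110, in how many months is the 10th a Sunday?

Check the 10th of each month of 2110: Jan 10: Fri, Feb 10: Mon, Mar 10: Mon, Apr 10: Thu, May 10: Sat, Jun 10: Tue, Jul 10: Thu, Aug 10: Sun, Sep 10: Wed, Oct 10: Fri, Nov 10: Mon, Dec 10: Wed.
Sunday occurs in August — 1 month.

1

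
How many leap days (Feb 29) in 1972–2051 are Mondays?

3

Leap years in 1972–2051: 20 of them.
Feb 29 weekday advances by 5 (mod 7) from one leap year to the next four years later (or differs when a century non-leap intervenes).
Leap-day weekdays: 1972:Tue 1976:Sun 1980:Fri 1984:Wed 1988:Mon✓ 1992:Sat 1996:Thu 2000:Tue 2004:Sun 2008:Fri 2012:Wed 2016:Mon✓ 2020:Sat 2024:Thu 2028:Tue 2032:Sun 2036:Fri 2040:Wed 2044:Mon✓ 2048:Sat
Monday: 1988, 2016, 2044 → 3.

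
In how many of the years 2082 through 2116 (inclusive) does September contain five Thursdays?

September has 30 days; it has five Thursdays when Thursday falls among the first (month-length − 28) days — i.e. when September 1 is one of Thursday/Wednesday.
September 1 by year: 2082:Tue 2083:Wed✓ 2084:Fri 2085:Sat 2086:Sun 2087:Mon 2088:Wed✓ 2089:Thu✓ 2090:Fri 2091:Sat 2092:Mon 2093:Tue 2094:Wed✓ 2095:Thu✓ 2096:Sat …(5 more)… 2102:Fri 2103:Sat 2104:Mon 2105:Tue 2106:Wed✓ 2107:Thu✓ 2108:Sat 2109:Sun 2110:Mon 2111:Tue 2112:Thu✓ 2113:Fri 2114:Sat 2115:Sun 2116:Tue
Years with five Thursdays: 2083, 2088, 2089, 2094, 2095, 2100, 2101, 2106, 2107, 2112 → 10.

10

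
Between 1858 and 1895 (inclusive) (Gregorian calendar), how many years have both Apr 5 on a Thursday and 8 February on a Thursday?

4

Check each year's weekday for Apr 5 and 8 February:
  1858: Mon/Mon  1859: Tue/Tue  1860: Thu/Wed  1861: Fri/Fri  1862: Sat/Sat  1863: Sun/Sun  1864: Tue/Mon  1865: Wed/Wed  1866: Thu/Thu ✓  1867: Fri/Fri  1868: Sun/Sat  1869: Mon/Mon  1870: Tue/Tue  1871: Wed/Wed  …(10 more)…  1882: Wed/Wed  1883: Thu/Thu ✓  1884: Sat/Fri  1885: Sun/Sun  1886: Mon/Mon  1887: Tue/Tue  1888: Thu/Wed  1889: Fri/Fri  1890: Sat/Sat  1891: Sun/Sun  1892: Tue/Mon  1893: Wed/Wed  1894: Thu/Thu ✓  1895: Fri/Fri
Both conditions hold in: 1866, 1877, 1883, 1894 — 4.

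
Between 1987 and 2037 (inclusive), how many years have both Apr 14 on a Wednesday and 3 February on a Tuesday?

Check each year's weekday for Apr 14 and 3 February:
  1987: Tue/Tue  1988: Thu/Wed  1989: Fri/Fri  1990: Sat/Sat  1991: Sun/Sun  1992: Tue/Mon  1993: Wed/Wed  1994: Thu/Thu  1995: Fri/Fri  1996: Sun/Sat  1997: Mon/Mon  1998: Tue/Tue  1999: Wed/Wed  2000: Fri/Thu  …(23 more)…  2024: Sun/Sat  2025: Mon/Mon  2026: Tue/Tue  2027: Wed/Wed  2028: Fri/Thu  2029: Sat/Sat  2030: Sun/Sun  2031: Mon/Mon  2032: Wed/Tue ✓  2033: Thu/Thu  2034: Fri/Fri  2035: Sat/Sat  2036: Mon/Sun  2037: Tue/Tue
Both conditions hold in: 2004, 2032 — 2.

2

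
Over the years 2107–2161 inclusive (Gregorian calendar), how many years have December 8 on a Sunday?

8

Track December 8's weekday year by year (advancing +1, or +2 across a Feb 29):
  2107: Thu  2108: Sat (+2)  2109: Sun (+1) ✓  2110: Mon (+1)  2111: Tue (+1)
  2112: Thu (+2)  2113: Fri (+1)  2114: Sat (+1)  2115: Sun (+1) ✓  2116: Tue (+2)
  2117: Wed (+1)  2118: Thu (+1)  2119: Fri (+1)  2120: Sun (+2) ✓  … (27 more years) …
  2148: Sun (+2) ✓  2149: Mon (+1)  2150: Tue (+1)  2151: Wed (+1)  2152: Fri (+2)
  2153: Sat (+1)  2154: Sun (+1) ✓  2155: Mon (+1)  2156: Wed (+2)  2157: Thu (+1)
  2158: Fri (+1)  2159: Sat (+1)  2160: Mon (+2)  2161: Tue (+1)
Sunday years: 2109, 2115, 2120, 2126, 2137, 2143, 2148, 2154 — 8 in total.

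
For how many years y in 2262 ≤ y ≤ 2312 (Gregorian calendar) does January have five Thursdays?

January has 31 days; it has five Thursdays when Thursday falls among the first (month-length − 28) days — i.e. when January 1 is one of Thursday/Wednesday/Tuesday.
January 1 by year: 2262:Wed✓ 2263:Thu✓ 2264:Fri 2265:Sun 2266:Mon 2267:Tue✓ 2268:Wed✓ 2269:Fri 2270:Sat 2271:Sun 2272:Mon 2273:Wed✓ 2274:Thu✓ 2275:Fri 2276:Sat …(21 more)… 2298:Sat 2299:Sun 2300:Mon 2301:Tue✓ 2302:Wed✓ 2303:Thu✓ 2304:Fri 2305:Sun 2306:Mon 2307:Tue✓ 2308:Wed✓ 2309:Fri 2310:Sat 2311:Sun 2312:Mon
Years with five Thursdays: 2262, 2263, 2267, 2268, 2273, 2274, 2278, 2279, 2280, 2284, 2285, 2289, 2290, 2291, 2295, 2296, 2301, 2302, 2303, 2307, 2308 → 21.

21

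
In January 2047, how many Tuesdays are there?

January 2047 has 31 days and begins on Tuesday.
The first Tuesday is January 1.
Tuesdays fall on 1, 8, 15, 22, 29 — that's 5.

5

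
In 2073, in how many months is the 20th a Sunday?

1

Check the 20th of each month of 2073: Jan 20: Fri, Feb 20: Mon, Mar 20: Mon, Apr 20: Thu, May 20: Sat, Jun 20: Tue, Jul 20: Thu, Aug 20: Sun, Sep 20: Wed, Oct 20: Fri, Nov 20: Mon, Dec 20: Wed.
Sunday occurs in August — 1 month.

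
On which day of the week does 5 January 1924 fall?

January 1, 1924 is a Tuesday.
January 5 is day 5 of the year, i.e. 4 days after Jan 1.
4 mod 7 = 4, so advance 4 weekdays from Tuesday: Saturday.

Saturday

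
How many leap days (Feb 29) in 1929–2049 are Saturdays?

5

Leap years in 1929–2049: 30 of them.
Feb 29 weekday advances by 5 (mod 7) from one leap year to the next four years later (or differs when a century non-leap intervenes).
Leap-day weekdays: 1932:Mon 1936:Sat✓ 1940:Thu 1944:Tue 1948:Sun 1952:Fri 1956:Wed 1960:Mon 1964:Sat✓ 1968:Thu 1972:Tue 1976:Sun 1980:Fri …(4 more)… 2000:Tue 2004:Sun 2008:Fri 2012:Wed 2016:Mon 2020:Sat✓ 2024:Thu 2028:Tue 2032:Sun 2036:Fri 2040:Wed 2044:Mon 2048:Sat✓
Saturday: 1936, 1964, 1992, 2020, 2048 → 5.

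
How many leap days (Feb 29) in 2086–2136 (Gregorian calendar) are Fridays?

3

Leap years in 2086–2136: 12 of them.
Feb 29 weekday advances by 5 (mod 7) from one leap year to the next four years later (or differs when a century non-leap intervenes).
Leap-day weekdays: 2088:Sun 2092:Fri✓ 2096:Wed 2104:Fri✓ 2108:Wed 2112:Mon 2116:Sat 2120:Thu 2124:Tue 2128:Sun 2132:Fri✓ 2136:Wed
Friday: 2092, 2104, 2132 → 3.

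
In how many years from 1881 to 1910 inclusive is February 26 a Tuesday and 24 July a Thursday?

Check each year's weekday for February 26 and 24 July:
  1881: Sat/Sun  1882: Sun/Mon  1883: Mon/Tue  1884: Tue/Thu ✓  1885: Thu/Fri  1886: Fri/Sat  1887: Sat/Sun  1888: Sun/Tue  1889: Tue/Wed  1890: Wed/Thu  1891: Thu/Fri  1892: Fri/Sun  1893: Sun/Mon  1894: Mon/Tue  1895: Tue/Wed  1896: Wed/Fri  1897: Fri/Sat  1898: Sat/Sun  1899: Sun/Mon  1900: Mon/Tue  1901: Tue/Wed  1902: Wed/Thu  1903: Thu/Fri  1904: Fri/Sun  1905: Sun/Mon  1906: Mon/Tue  1907: Tue/Wed  1908: Wed/Fri  1909: Fri/Sat  1910: Sat/Sun
Both conditions hold in: 1884 — 1.

1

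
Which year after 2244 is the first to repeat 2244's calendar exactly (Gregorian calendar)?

Two years share a calendar iff Jan 1 falls on the same weekday and both are leap or both are common. 2244: Jan 1 is Monday, leap year.
2245: Jan 1 Wednesday, common
2246: Jan 1 Thursday, common
2247: Jan 1 Friday, common
2248: Jan 1 Saturday, leap
2249: Jan 1 Monday, common
2250: Jan 1 Tuesday, common
2251: Jan 1 Wednesday, common
2252: Jan 1 Thursday, leap
2253: Jan 1 Saturday, common
2254: Jan 1 Sunday, common
2255: Jan 1 Monday, common
2256: Jan 1 Tuesday, leap
2257: Jan 1 Thursday, common
2258: Jan 1 Friday, common
2259: Jan 1 Saturday, common
2260: Jan 1 Sunday, leap
2261: Jan 1 Tuesday, common
2262: Jan 1 Wednesday, common
2263: Jan 1 Thursday, common
2264: Jan 1 Friday, leap
2265: Jan 1 Sunday, common
2266: Jan 1 Monday, common
2267: Jan 1 Tuesday, common
2268: Jan 1 Wednesday, leap
2269: Jan 1 Friday, common
2270: Jan 1 Saturday, common
2271: Jan 1 Sunday, common
2272: Jan 1 Monday, leap
2272 matches on both conditions.

2272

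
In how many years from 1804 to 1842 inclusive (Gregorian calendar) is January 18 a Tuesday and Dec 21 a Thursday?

Check each year's weekday for January 18 and Dec 21:
  1804: Wed/Fri  1805: Fri/Sat  1806: Sat/Sun  1807: Sun/Mon  1808: Mon/Wed  1809: Wed/Thu  1810: Thu/Fri  1811: Fri/Sat  1812: Sat/Mon  1813: Mon/Tue  1814: Tue/Wed  1815: Wed/Thu  1816: Thu/Sat  1817: Sat/Sun  …(11 more)…  1829: Sun/Mon  1830: Mon/Tue  1831: Tue/Wed  1832: Wed/Fri  1833: Fri/Sat  1834: Sat/Sun  1835: Sun/Mon  1836: Mon/Wed  1837: Wed/Thu  1838: Thu/Fri  1839: Fri/Sat  1840: Sat/Mon  1841: Mon/Tue  1842: Tue/Wed
Both conditions hold in: 1820 — 1.

1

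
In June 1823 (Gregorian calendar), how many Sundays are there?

June 1823 has 30 days and begins on Sunday.
The first Sunday is June 1.
Sundays fall on 1, 8, 15, 22, 29 — that's 5.

5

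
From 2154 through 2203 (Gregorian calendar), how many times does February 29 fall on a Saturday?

1

Leap years in 2154–2203: 11 of them.
Feb 29 weekday advances by 5 (mod 7) from one leap year to the next four years later (or differs when a century non-leap intervenes).
Leap-day weekdays: 2156:Sun 2160:Fri 2164:Wed 2168:Mon 2172:Sat✓ 2176:Thu 2180:Tue 2184:Sun 2188:Fri 2192:Wed 2196:Mon
Saturday: 2172 → 1.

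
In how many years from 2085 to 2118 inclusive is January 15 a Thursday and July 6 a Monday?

4

Check each year's weekday for January 15 and July 6:
  2085: Mon/Fri  2086: Tue/Sat  2087: Wed/Sun  2088: Thu/Tue  2089: Sat/Wed  2090: Sun/Thu  2091: Mon/Fri  2092: Tue/Sun  2093: Thu/Mon ✓  2094: Fri/Tue  2095: Sat/Wed  2096: Sun/Fri  2097: Tue/Sat  2098: Wed/Sun  …(6 more)…  2105: Thu/Mon ✓  2106: Fri/Tue  2107: Sat/Wed  2108: Sun/Fri  2109: Tue/Sat  2110: Wed/Sun  2111: Thu/Mon ✓  2112: Fri/Wed  2113: Sun/Thu  2114: Mon/Fri  2115: Tue/Sat  2116: Wed/Mon  2117: Fri/Tue  2118: Sat/Wed
Both conditions hold in: 2093, 2099, 2105, 2111 — 4.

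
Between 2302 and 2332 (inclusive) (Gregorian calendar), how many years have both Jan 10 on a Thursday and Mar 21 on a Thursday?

Check each year's weekday for Jan 10 and Mar 21:
  2302: Fri/Fri  2303: Sat/Sat  2304: Sun/Mon  2305: Tue/Tue  2306: Wed/Wed  2307: Thu/Thu ✓  2308: Fri/Sat  2309: Sun/Sun  2310: Mon/Mon  2311: Tue/Tue  2312: Wed/Thu  2313: Fri/Fri  2314: Sat/Sat  2315: Sun/Sun  …(3 more)…  2319: Fri/Fri  2320: Sat/Sun  2321: Mon/Mon  2322: Tue/Tue  2323: Wed/Wed  2324: Thu/Fri  2325: Sat/Sat  2326: Sun/Sun  2327: Mon/Mon  2328: Tue/Wed  2329: Thu/Thu ✓  2330: Fri/Fri  2331: Sat/Sat  2332: Sun/Mon
Both conditions hold in: 2307, 2318, 2329 — 3.

3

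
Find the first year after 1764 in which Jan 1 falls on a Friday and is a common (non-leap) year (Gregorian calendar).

Jan 1 advances by 2 weekdays after a leap year and by 1 after a common year.
1764: Jan 1 is Sunday (leap).
1765: Tuesday
1766: Wednesday
1767: Thursday
1768: Friday (leap)
1769: Sunday
1770: Monday
1771: Tuesday
1772: Wednesday (leap)
1773: Friday
1773 begins on a Friday and is a common year.

1773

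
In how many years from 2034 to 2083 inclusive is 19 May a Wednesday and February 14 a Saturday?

1

Check each year's weekday for 19 May and February 14:
  2034: Fri/Tue  2035: Sat/Wed  2036: Mon/Thu  2037: Tue/Sat  2038: Wed/Sun  2039: Thu/Mon  2040: Sat/Tue  2041: Sun/Thu  2042: Mon/Fri  2043: Tue/Sat  2044: Thu/Sun  2045: Fri/Tue  2046: Sat/Wed  2047: Sun/Thu  …(22 more)…  2070: Mon/Fri  2071: Tue/Sat  2072: Thu/Sun  2073: Fri/Tue  2074: Sat/Wed  2075: Sun/Thu  2076: Tue/Fri  2077: Wed/Sun  2078: Thu/Mon  2079: Fri/Tue  2080: Sun/Wed  2081: Mon/Fri  2082: Tue/Sat  2083: Wed/Sun
Both conditions hold in: 2060 — 1.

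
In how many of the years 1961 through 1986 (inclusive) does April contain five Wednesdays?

7

April has 30 days; it has five Wednesdays when Wednesday falls among the first (month-length − 28) days — i.e. when April 1 is one of Wednesday/Tuesday.
April 1 by year: 1961:Sat 1962:Sun 1963:Mon 1964:Wed✓ 1965:Thu 1966:Fri 1967:Sat 1968:Mon 1969:Tue✓ 1970:Wed✓ 1971:Thu 1972:Sat 1973:Sun 1974:Mon 1975:Tue✓ 1976:Thu 1977:Fri 1978:Sat 1979:Sun 1980:Tue✓ 1981:Wed✓ 1982:Thu 1983:Fri 1984:Sun 1985:Mon 1986:Tue✓
Years with five Wednesdays: 1964, 1969, 1970, 1975, 1980, 1981, 1986 → 7.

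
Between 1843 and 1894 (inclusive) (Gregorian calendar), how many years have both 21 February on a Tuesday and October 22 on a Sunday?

Check each year's weekday for 21 February and October 22:
  1843: Tue/Sun ✓  1844: Wed/Tue  1845: Fri/Wed  1846: Sat/Thu  1847: Sun/Fri  1848: Mon/Sun  1849: Wed/Mon  1850: Thu/Tue  1851: Fri/Wed  1852: Sat/Fri  1853: Mon/Sat  1854: Tue/Sun ✓  1855: Wed/Mon  1856: Thu/Wed  …(24 more)…  1881: Mon/Sat  1882: Tue/Sun ✓  1883: Wed/Mon  1884: Thu/Wed  1885: Sat/Thu  1886: Sun/Fri  1887: Mon/Sat  1888: Tue/Mon  1889: Thu/Tue  1890: Fri/Wed  1891: Sat/Thu  1892: Sun/Sat  1893: Tue/Sun ✓  1894: Wed/Mon
Both conditions hold in: 1843, 1854, 1865, 1871, 1882, 1893 — 6.

6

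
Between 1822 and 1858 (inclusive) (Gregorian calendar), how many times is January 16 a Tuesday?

5

Track January 16's weekday year by year (advancing +1, or +2 across a Feb 29):
  1822: Wed  1823: Thu (+1)  1824: Fri (+1)  1825: Sun (+2)  1826: Mon (+1)
  1827: Tue (+1) ✓  1828: Wed (+1)  1829: Fri (+2)  1830: Sat (+1)  1831: Sun (+1)
  1832: Mon (+1)  1833: Wed (+2)  1834: Thu (+1)  1835: Fri (+1)  … (9 more years) …
  1845: Thu (+2)  1846: Fri (+1)  1847: Sat (+1)  1848: Sun (+1)  1849: Tue (+2) ✓
  1850: Wed (+1)  1851: Thu (+1)  1852: Fri (+1)  1853: Sun (+2)  1854: Mon (+1)
  1855: Tue (+1) ✓  1856: Wed (+1)  1857: Fri (+2)  1858: Sat (+1)
Tuesday years: 1827, 1838, 1844, 1849, 1855 — 5 in total.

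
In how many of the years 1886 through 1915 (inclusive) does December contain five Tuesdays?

13

December has 31 days; it has five Tuesdays when Tuesday falls among the first (month-length − 28) days — i.e. when December 1 is one of Tuesday/Monday/Sunday.
December 1 by year: 1886:Wed 1887:Thu 1888:Sat 1889:Sun✓ 1890:Mon✓ 1891:Tue✓ 1892:Thu 1893:Fri 1894:Sat 1895:Sun✓ 1896:Tue✓ 1897:Wed 1898:Thu 1899:Fri 1900:Sat 1901:Sun✓ 1902:Mon✓ 1903:Tue✓ 1904:Thu 1905:Fri 1906:Sat 1907:Sun✓ 1908:Tue✓ 1909:Wed 1910:Thu 1911:Fri 1912:Sun✓ 1913:Mon✓ 1914:Tue✓ 1915:Wed
Years with five Tuesdays: 1889, 1890, 1891, 1895, 1896, 1901, 1902, 1903, 1907, 1908, 1912, 1913, 1914 → 13.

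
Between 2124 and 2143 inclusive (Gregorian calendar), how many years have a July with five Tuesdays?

July has 31 days; it has five Tuesdays when Tuesday falls among the first (month-length − 28) days — i.e. when July 1 is one of Tuesday/Monday/Sunday.
July 1 by year: 2124:Sat 2125:Sun✓ 2126:Mon✓ 2127:Tue✓ 2128:Thu 2129:Fri 2130:Sat 2131:Sun✓ 2132:Tue✓ 2133:Wed 2134:Thu 2135:Fri 2136:Sun✓ 2137:Mon✓ 2138:Tue✓ 2139:Wed 2140:Fri 2141:Sat 2142:Sun✓ 2143:Mon✓
Years with five Tuesdays: 2125, 2126, 2127, 2131, 2132, 2136, 2137, 2138, 2142, 2143 → 10.

10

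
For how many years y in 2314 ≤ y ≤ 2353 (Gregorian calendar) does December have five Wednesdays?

December has 31 days; it has five Wednesdays when Wednesday falls among the first (month-length − 28) days — i.e. when December 1 is one of Wednesday/Tuesday/Monday.
December 1 by year: 2314:Tue✓ 2315:Wed✓ 2316:Fri 2317:Sat 2318:Sun 2319:Mon✓ 2320:Wed✓ 2321:Thu 2322:Fri 2323:Sat 2324:Mon✓ 2325:Tue✓ 2326:Wed✓ 2327:Thu 2328:Sat …(10 more)… 2339:Fri 2340:Sun 2341:Mon✓ 2342:Tue✓ 2343:Wed✓ 2344:Fri 2345:Sat 2346:Sun 2347:Mon✓ 2348:Wed✓ 2349:Thu 2350:Fri 2351:Sat 2352:Mon✓ 2353:Tue✓
Years with five Wednesdays: 2314, 2315, 2319, 2320, 2324, 2325, 2326, 2330, 2331, 2336, 2337, 2341, 2342, 2343, 2347, 2348, 2352, 2353 → 18.

18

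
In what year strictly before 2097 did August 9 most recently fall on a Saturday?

From one year to the next, a fixed date's weekday advances by 1, or by 2 when a Feb 29 lies between the two dates.
2097: August 9 is Friday.
2096: Thursday (−1)
2095: Tuesday (−2)
2094: Monday (−1)
2093: Sunday (−1)
2092: Saturday (−1)
August 9 falls on a Saturday in 2092.

2092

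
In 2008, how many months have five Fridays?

A month of length L has five Fridays iff its first Friday is on day ≤ L−28 (so day 1–3 in a 31-day month, 1–2 in a 30-day month, day 1 in a leap February).
Checking each month of 2008: Jan starts Tue (31d); Feb starts Fri (29d) ✓; Mar starts Sat (31d); Apr starts Tue (30d); May starts Thu (31d) ✓; Jun starts Sun (30d); Jul starts Tue (31d); Aug starts Fri (31d) ✓; Sep starts Mon (30d); Oct starts Wed (31d) ✓; Nov starts Sat (30d); Dec starts Mon (31d).
Five-Friday months: February, May, August, October → 4.

4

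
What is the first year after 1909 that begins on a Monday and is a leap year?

Jan 1 advances by 2 weekdays after a leap year and by 1 after a common year.
1909: Jan 1 is Friday.
1910: Saturday
1911: Sunday
1912: Monday (leap)
1912 begins on a Monday and is a leap year.

1912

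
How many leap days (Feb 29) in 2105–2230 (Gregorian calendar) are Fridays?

Leap years in 2105–2230: 30 of them.
Feb 29 weekday advances by 5 (mod 7) from one leap year to the next four years later (or differs when a century non-leap intervenes).
Leap-day weekdays: 2108:Wed 2112:Mon 2116:Sat 2120:Thu 2124:Tue 2128:Sun 2132:Fri✓ 2136:Wed 2140:Mon 2144:Sat 2148:Thu 2152:Tue 2156:Sun …(4 more)… 2176:Thu 2180:Tue 2184:Sun 2188:Fri✓ 2192:Wed 2196:Mon 2204:Wed 2208:Mon 2212:Sat 2216:Thu 2220:Tue 2224:Sun 2228:Fri✓
Friday: 2132, 2160, 2188, 2228 → 4.

4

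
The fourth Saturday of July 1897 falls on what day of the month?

24

July 1, 1897 is a Thursday, so the first Saturday is the 3rd.
The fourth Saturday is 3 + 21 = 24.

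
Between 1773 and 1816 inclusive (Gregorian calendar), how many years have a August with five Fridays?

August has 31 days; it has five Fridays when Friday falls among the first (month-length − 28) days — i.e. when August 1 is one of Friday/Thursday/Wednesday.
August 1 by year: 1773:Sun 1774:Mon 1775:Tue 1776:Thu✓ 1777:Fri✓ 1778:Sat 1779:Sun 1780:Tue 1781:Wed✓ 1782:Thu✓ 1783:Fri✓ 1784:Sun 1785:Mon 1786:Tue 1787:Wed✓ …(14 more)… 1802:Sun 1803:Mon 1804:Wed✓ 1805:Thu✓ 1806:Fri✓ 1807:Sat 1808:Mon 1809:Tue 1810:Wed✓ 1811:Thu✓ 1812:Sat 1813:Sun 1814:Mon 1815:Tue 1816:Thu✓
Years with five Fridays: 1776, 1777, 1781, 1782, 1783, 1787, 1788, 1792, 1793, 1794, 1798, 1799, 1800, 1804, 1805, 1806, 1810, 1811, 1816 → 19.

19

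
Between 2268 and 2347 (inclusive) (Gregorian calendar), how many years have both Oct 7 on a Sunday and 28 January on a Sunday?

Check each year's weekday for Oct 7 and 28 January:
  2268: Wed/Tue  2269: Thu/Thu  2270: Fri/Fri  2271: Sat/Sat  2272: Mon/Sun  2273: Tue/Tue  2274: Wed/Wed  2275: Thu/Thu  2276: Sat/Fri  2277: Sun/Sun ✓  2278: Mon/Mon  2279: Tue/Tue  2280: Thu/Wed  2281: Fri/Fri  …(52 more)…  2334: Sun/Sun ✓  2335: Mon/Mon  2336: Wed/Tue  2337: Thu/Thu  2338: Fri/Fri  2339: Sat/Sat  2340: Mon/Sun  2341: Tue/Tue  2342: Wed/Wed  2343: Thu/Thu  2344: Sat/Fri  2345: Sun/Sun ✓  2346: Mon/Mon  2347: Tue/Tue
Both conditions hold in: 2277, 2283, 2294, 2300, 2306, 2317, 2323, 2334, 2345 — 9.

9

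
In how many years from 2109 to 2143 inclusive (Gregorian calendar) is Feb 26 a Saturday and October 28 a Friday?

Check each year's weekday for Feb 26 and October 28:
  2109: Tue/Mon  2110: Wed/Tue  2111: Thu/Wed  2112: Fri/Fri  2113: Sun/Sat  2114: Mon/Sun  2115: Tue/Mon  2116: Wed/Wed  2117: Fri/Thu  2118: Sat/Fri ✓  2119: Sun/Sat  2120: Mon/Mon  2121: Wed/Tue  2122: Thu/Wed  …(7 more)…  2130: Sun/Sat  2131: Mon/Sun  2132: Tue/Tue  2133: Thu/Wed  2134: Fri/Thu  2135: Sat/Fri ✓  2136: Sun/Sun  2137: Tue/Mon  2138: Wed/Tue  2139: Thu/Wed  2140: Fri/Fri  2141: Sun/Sat  2142: Mon/Sun  2143: Tue/Mon
Both conditions hold in: 2118, 2129, 2135 — 3.

3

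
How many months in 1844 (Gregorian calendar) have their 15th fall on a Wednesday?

Check the 15th of each month of 1844: Jan 15: Mon, Feb 15: Thu, Mar 15: Fri, Apr 15: Mon, May 15: Wed, Jun 15: Sat, Jul 15: Mon, Aug 15: Thu, Sep 15: Sun, Oct 15: Tue, Nov 15: Fri, Dec 15: Sun.
Wednesday occurs in May — 1 month.

1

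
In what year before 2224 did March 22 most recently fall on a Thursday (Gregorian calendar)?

2221

From one year to the next, a fixed date's weekday advances by 1, or by 2 when a Feb 29 lies between the two dates.
2224: March 22 is Monday.
2223: Saturday (−2)
2222: Friday (−1)
2221: Thursday (−1)
March 22 falls on a Thursday in 2221.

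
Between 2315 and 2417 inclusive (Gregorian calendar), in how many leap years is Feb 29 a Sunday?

4

Leap years in 2315–2417: 26 of them.
Feb 29 weekday advances by 5 (mod 7) from one leap year to the next four years later (or differs when a century non-leap intervenes).
Leap-day weekdays: 2316:Tue 2320:Sun✓ 2324:Fri 2328:Wed 2332:Mon 2336:Sat 2340:Thu 2344:Tue 2348:Sun✓ 2352:Fri 2356:Wed 2360:Mon 2364:Sat 2368:Thu 2372:Tue 2376:Sun✓ 2380:Fri 2384:Wed 2388:Mon 2392:Sat 2396:Thu 2400:Tue 2404:Sun✓ 2408:Fri 2412:Wed 2416:Mon
Sunday: 2320, 2348, 2376, 2404 → 4.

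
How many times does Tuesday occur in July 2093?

July 2093 has 31 days and begins on Wednesday.
The first Tuesday is July 7.
Tuesdays fall on 7, 14, 21, 28 — that's 4.

4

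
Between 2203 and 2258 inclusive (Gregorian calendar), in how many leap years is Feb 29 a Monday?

Leap years in 2203–2258: 14 of them.
Feb 29 weekday advances by 5 (mod 7) from one leap year to the next four years later (or differs when a century non-leap intervenes).
Leap-day weekdays: 2204:Wed 2208:Mon✓ 2212:Sat 2216:Thu 2220:Tue 2224:Sun 2228:Fri 2232:Wed 2236:Mon✓ 2240:Sat 2244:Thu 2248:Tue 2252:Sun 2256:Fri
Monday: 2208, 2236 → 2.

2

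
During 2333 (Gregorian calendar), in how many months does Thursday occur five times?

4

A month of length L has five Thursdays iff its first Thursday is on day ≤ L−28 (so day 1–3 in a 31-day month, 1–2 in a 30-day month, day 1 in a leap February).
Checking each month of 2333: Jan starts Sun (31d); Feb starts Wed (28d); Mar starts Wed (31d) ✓; Apr starts Sat (30d); May starts Mon (31d); Jun starts Thu (30d) ✓; Jul starts Sat (31d); Aug starts Tue (31d) ✓; Sep starts Fri (30d); Oct starts Sun (31d); Nov starts Wed (30d) ✓; Dec starts Fri (31d).
Five-Thursday months: March, June, August, November → 4.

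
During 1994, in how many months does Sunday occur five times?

4

A month of length L has five Sundays iff its first Sunday is on day ≤ L−28 (so day 1–3 in a 31-day month, 1–2 in a 30-day month, day 1 in a leap February).
Checking each month of 1994: Jan starts Sat (31d) ✓; Feb starts Tue (28d); Mar starts Tue (31d); Apr starts Fri (30d); May starts Sun (31d) ✓; Jun starts Wed (30d); Jul starts Fri (31d) ✓; Aug starts Mon (31d); Sep starts Thu (30d); Oct starts Sat (31d) ✓; Nov starts Tue (30d); Dec starts Thu (31d).
Five-Sunday months: January, May, July, October → 4.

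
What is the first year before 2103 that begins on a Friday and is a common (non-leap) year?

2100

Jan 1 advances by 2 weekdays after a leap year and by 1 after a common year.
2103: Jan 1 is Monday.
2102: Sunday
2101: Saturday
2100: Friday
2100 begins on a Friday and is a common year.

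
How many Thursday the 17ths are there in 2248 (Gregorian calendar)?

2

Check the 17th of each month of 2248: Jan 17: Mon, Feb 17: Thu, Mar 17: Fri, Apr 17: Mon, May 17: Wed, Jun 17: Sat, Jul 17: Mon, Aug 17: Thu, Sep 17: Sun, Oct 17: Tue, Nov 17: Fri, Dec 17: Sun.
Thursday occurs in February, August — 2 months.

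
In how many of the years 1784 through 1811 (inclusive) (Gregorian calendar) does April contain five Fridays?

April has 30 days; it has five Fridays when Friday falls among the first (month-length − 28) days — i.e. when April 1 is one of Friday/Thursday.
April 1 by year: 1784:Thu✓ 1785:Fri✓ 1786:Sat 1787:Sun 1788:Tue 1789:Wed 1790:Thu✓ 1791:Fri✓ 1792:Sun 1793:Mon 1794:Tue 1795:Wed 1796:Fri✓ 1797:Sat 1798:Sun 1799:Mon 1800:Tue 1801:Wed 1802:Thu✓ 1803:Fri✓ 1804:Sun 1805:Mon 1806:Tue 1807:Wed 1808:Fri✓ 1809:Sat 1810:Sun 1811:Mon
Years with five Fridays: 1784, 1785, 1790, 1791, 1796, 1802, 1803, 1808 → 8.

8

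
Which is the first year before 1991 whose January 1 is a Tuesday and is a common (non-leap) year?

1985

Jan 1 advances by 2 weekdays after a leap year and by 1 after a common year.
1991: Jan 1 is Tuesday.
1990: Monday
1989: Sunday
1988: Friday (leap)
1987: Thursday
1986: Wednesday
1985: Tuesday
1985 begins on a Tuesday and is a common year.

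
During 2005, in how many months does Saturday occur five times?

A month of length L has five Saturdays iff its first Saturday is on day ≤ L−28 (so day 1–3 in a 31-day month, 1–2 in a 30-day month, day 1 in a leap February).
Checking each month of 2005: Jan starts Sat (31d) ✓; Feb starts Tue (28d); Mar starts Tue (31d); Apr starts Fri (30d) ✓; May starts Sun (31d); Jun starts Wed (30d); Jul starts Fri (31d) ✓; Aug starts Mon (31d); Sep starts Thu (30d); Oct starts Sat (31d) ✓; Nov starts Tue (30d); Dec starts Thu (31d) ✓.
Five-Saturday months: January, April, July, October, December → 5.

5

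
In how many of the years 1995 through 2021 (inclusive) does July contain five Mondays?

July has 31 days; it has five Mondays when Monday falls among the first (month-length − 28) days — i.e. when July 1 is one of Monday/Sunday/Saturday.
July 1 by year: 1995:Sat✓ 1996:Mon✓ 1997:Tue 1998:Wed 1999:Thu 2000:Sat✓ 2001:Sun✓ 2002:Mon✓ 2003:Tue 2004:Thu 2005:Fri 2006:Sat✓ 2007:Sun✓ 2008:Tue 2009:Wed 2010:Thu 2011:Fri 2012:Sun✓ 2013:Mon✓ 2014:Tue 2015:Wed 2016:Fri 2017:Sat✓ 2018:Sun✓ 2019:Mon✓ 2020:Wed 2021:Thu
Years with five Mondays: 1995, 1996, 2000, 2001, 2002, 2006, 2007, 2012, 2013, 2017, 2018, 2019 → 12.

12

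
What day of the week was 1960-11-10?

January 1, 1960 is a Friday.
November 10 is day 315 of the year, i.e. 314 days after Jan 1.
314 mod 7 = 6, so advance 6 weekdays from Friday: Thursday.

Thursday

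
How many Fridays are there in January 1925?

January 1925 has 31 days and begins on Thursday.
The first Friday is January 2.
Fridays fall on 2, 9, 16, 23, 30 — that's 5.

5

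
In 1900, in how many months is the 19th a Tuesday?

1

Check the 19th of each month of 1900: Jan 19: Fri, Feb 19: Mon, Mar 19: Mon, Apr 19: Thu, May 19: Sat, Jun 19: Tue, Jul 19: Thu, Aug 19: Sun, Sep 19: Wed, Oct 19: Fri, Nov 19: Mon, Dec 19: Wed.
Tuesday occurs in June — 1 month.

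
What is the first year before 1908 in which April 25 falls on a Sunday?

From one year to the next, a fixed date's weekday advances by 1, or by 2 when a Feb 29 lies between the two dates.
1908: April 25 is Saturday.
1907: Thursday (−2)
1906: Wednesday (−1)
1905: Tuesday (−1)
1904: Monday (−1)
1903: Saturday (−2)
1902: Friday (−1)
1901: Thursday (−1)
1900: Wednesday (−1)
1899: Tuesday (−1)
1898: Monday (−1)
1897: Sunday (−1)
April 25 falls on a Sunday in 1897.

1897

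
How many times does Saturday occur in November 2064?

November 2064 has 30 days and begins on Saturday.
The first Saturday is November 1.
Saturdays fall on 1, 8, 15, 22, 29 — that's 5.

5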